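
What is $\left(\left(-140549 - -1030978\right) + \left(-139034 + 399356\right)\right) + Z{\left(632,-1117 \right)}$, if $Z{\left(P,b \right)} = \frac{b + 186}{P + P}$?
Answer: $\frac{1454548333}{1264} \approx 1.1508 \cdot 10^{6}$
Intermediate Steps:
$Z{\left(P,b \right)} = \frac{186 + b}{2 P}$
$\left(\left(-140549 - -1030978\right) + \left(-139034 + 399356\right)\right) + Z{\left(632,-1117 \right)} = \left(\left(-140549 - -1030978\right) + \left(-139034 + 399356\right)\right) + \frac{186 - 1117}{2 \cdot 632} = \left(\left(-140549 + 1030978\right) + 260322\right) + \frac{1}{2} \cdot \frac{1}{632} \left(-931\right) = \left(890429 + 260322\right) - \frac{931}{1264} = 1150751 - \frac{931}{1264} = \frac{1454548333}{1264}$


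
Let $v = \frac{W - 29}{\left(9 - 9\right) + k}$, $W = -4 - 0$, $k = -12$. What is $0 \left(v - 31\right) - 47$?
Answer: $-47$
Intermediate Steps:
$W = -4$ ($W = -4 + 0 = -4$)
$v = \frac{11}{4}$ ($v = \frac{-4 - 29}{\left(9 - 9\right) - 12} = - \frac{33}{\left(9 - 9\right) - 12} = - \frac{33}{0 - 12} = - \frac{33}{-12} = \left(-33\right) \left(- \frac{1}{12}\right) = \frac{11}{4} \approx 2.75$)
$0 \left(v - 31\right) - 47 = 0 \left(\frac{11}{4} - 31\right) - 47 = 0 \left(- \frac{113}{4}\right) - 47 = 0 - 47 = -47$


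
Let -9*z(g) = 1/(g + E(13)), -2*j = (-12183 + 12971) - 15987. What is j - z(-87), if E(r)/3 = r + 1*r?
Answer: 1231117/162 ≈ 7599.5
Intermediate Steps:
E(r) = 6*r (E(r) = 3*(r + 1*r) = 3*(r + r) = 3*(2*r) = 6*r)
j = 15199/2 (j = -((-12183 + 12971) - 15987)/2 = -(788 - 15987)/2 = -1/2*(-15199) = 15199/2 ≈ 7599.5)
z(g) = -1/(9*(78 + g)) (z(g) = -1/(9*(g + 6*13)) = -1/(9*(g + 78)) = -1/(9*(78 + g)))
j - z(-87) = 15199/2 - (-1)/(702 + 9*(-87)) = 15199/2 - (-1)/(702 - 783) = 15199/2 - (-1)/(-81) = 15199/2 - (-1)*(-1)/81 = 15199/2 - 1*1/81 = 15199/2 - 1/81 = 1231117/162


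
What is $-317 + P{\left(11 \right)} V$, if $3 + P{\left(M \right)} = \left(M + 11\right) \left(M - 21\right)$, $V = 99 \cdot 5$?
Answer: $-110702$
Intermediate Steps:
$V = 495$
$P{\left(M \right)} = -3 + \left(-21 + M\right) \left(11 + M\right)$ ($P{\left(M \right)} = -3 + \left(M + 11\right) \left(M - 21\right) = -3 + \left(11 + M\right) \left(-21 + M\right) = -3 + \left(-21 + M\right) \left(11 + M\right)$)
$-317 + P{\left(11 \right)} V = -317 + \left(-234 + 11^{2} - 110\right) 495 = -317 + \left(-234 + 121 - 110\right) 495 = -317 - 110385 = -110702$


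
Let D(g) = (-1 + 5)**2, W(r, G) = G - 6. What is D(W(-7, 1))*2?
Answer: 32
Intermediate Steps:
W(r, G) = -6 + G
D(g) = 16 (D(g) = 4**2 = 16)
D(W(-7, 1))*2 = 16*2 = 32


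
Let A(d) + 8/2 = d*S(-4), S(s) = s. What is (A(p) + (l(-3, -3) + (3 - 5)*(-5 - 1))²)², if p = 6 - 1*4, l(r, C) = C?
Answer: 4761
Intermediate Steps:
p = 2 (p = 6 - 4 = 2)
A(d) = -4 - 4*d (A(d) = -4 + d*(-4) = -4 - 4*d)
(A(p) + (l(-3, -3) + (3 - 5)*(-5 - 1))²)² = ((-4 - 4*2) + (-3 + (3 - 5)*(-5 - 1))²)² = ((-4 - 8) + (-3 - 2*(-6))²)² = (-12 + (-3 + 12)²)² = (-12 + 9²)² = (-12 + 81)² = 69² = 4761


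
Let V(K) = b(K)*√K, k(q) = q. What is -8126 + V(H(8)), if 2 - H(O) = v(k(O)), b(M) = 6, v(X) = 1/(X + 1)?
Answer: -8126 + 2*√17 ≈ -8117.8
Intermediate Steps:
v(X) = 1/(1 + X)
H(O) = 2 - 1/(1 + O)
V(K) = 6*√K
-8126 + V(H(8)) = -8126 + 6*√((1 + 2*8)/(1 + 8)) = -8126 + 6*√((1 + 16)/9) = -8126 + 6*√((⅑)*17) = -8126 + 6*√(17/9) = -8126 + 6*(√17/3) = -8126 + 2*√17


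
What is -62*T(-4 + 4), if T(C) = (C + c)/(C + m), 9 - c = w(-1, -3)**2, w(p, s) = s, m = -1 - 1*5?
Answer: 0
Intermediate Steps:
m = -6 (m = -1 - 5 = -6)
c = 0 (c = 9 - 1*(-3)**2 = 9 - 1*9 = 9 - 9 = 0)
T(C) = C/(-6 + C) (T(C) = (C + 0)/(C - 6) = C/(-6 + C))
-62*T(-4 + 4) = -62*(-4 + 4)/(-6 + (-4 + 4)) = -0/(-6 + 0) = -0/(-6) = -0*(-1)/6 = -62*0 = 0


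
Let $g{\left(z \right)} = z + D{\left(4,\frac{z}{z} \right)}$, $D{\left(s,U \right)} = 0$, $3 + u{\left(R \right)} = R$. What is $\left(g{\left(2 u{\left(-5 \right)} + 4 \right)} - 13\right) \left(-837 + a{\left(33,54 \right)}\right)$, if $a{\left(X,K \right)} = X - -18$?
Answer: $19650$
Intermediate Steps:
$u{\left(R \right)} = -3 + R$
$a{\left(X,K \right)} = 18 + X$ ($a{\left(X,K \right)} = X + 18 = 18 + X$)
$g{\left(z \right)} = z$ ($g{\left(z \right)} = z + 0 = z$)
$\left(g{\left(2 u{\left(-5 \right)} + 4 \right)} - 13\right) \left(-837 + a{\left(33,54 \right)}\right) = \left(\left(2 \left(-3 - 5\right) + 4\right) - 13\right) \left(-837 + \left(18 + 33\right)\right) = \left(\left(2 \left(-8\right) + 4\right) - 13\right) \left(-837 + 51\right) = \left(\left(-16 + 4\right) - 13\right) \left(-786\right) = \left(-12 - 13\right) \left(-786\right) = \left(-25\right) \left(-786\right) = 19650$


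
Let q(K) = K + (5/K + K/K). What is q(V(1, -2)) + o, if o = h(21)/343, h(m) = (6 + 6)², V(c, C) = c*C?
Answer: -2113/686 ≈ -3.0802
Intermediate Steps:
V(c, C) = C*c
q(K) = 1 + K + 5/K (q(K) = K + (5/K + 1) = K + (1 + 5/K) = 1 + K + 5/K)
h(m) = 144 (h(m) = 12² = 144)
o = 144/343 ≈ 0.41983
q(V(1, -2)) + o = (1 - 2*1 + 5/((-2*1))) + 144/343 = (1 - 2 + 5/(-2)) + 144/343 = (1 - 2 + 5*(-½)) + 144/343 = (1 - 2 - 5/2) + 144/343 = -7/2 + 144/343 = -2113/686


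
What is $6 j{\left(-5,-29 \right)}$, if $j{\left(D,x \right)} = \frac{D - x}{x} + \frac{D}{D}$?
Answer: $\frac{30}{29} \approx 1.0345$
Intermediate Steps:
$j{\left(D,x \right)} = 1 + \frac{D - x}{x}$ ($j{\left(D,x \right)} = \frac{D - x}{x} + 1 = 1 + \frac{D - x}{x}$)
$6 j{\left(-5,-29 \right)} = 6 \left(- \frac{5}{-29}\right) = 6 \left(\left(-5\right) \left(- \frac{1}{29}\right)\right) = 6 \cdot \frac{5}{29} = \frac{30}{29}$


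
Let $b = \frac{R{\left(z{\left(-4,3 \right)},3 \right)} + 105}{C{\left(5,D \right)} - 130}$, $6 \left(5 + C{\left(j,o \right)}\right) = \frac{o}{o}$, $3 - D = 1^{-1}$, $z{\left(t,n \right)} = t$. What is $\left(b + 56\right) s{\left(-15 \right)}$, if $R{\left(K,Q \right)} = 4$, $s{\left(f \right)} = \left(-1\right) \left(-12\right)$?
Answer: $\frac{535800}{809} \approx 662.3$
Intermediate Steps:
$s{\left(f \right)} = 12$
$D = 2$ ($D = 3 - 1^{-1} = 3 - 1 = 2$)
$C{\left(j,o \right)} = - \frac{29}{6}$ ($C{\left(j,o \right)} = -5 + \frac{o \frac{1}{o}}{6} = -5 + \frac{1}{6} \cdot 1 = -5 + \frac{1}{6} = - \frac{29}{6}$)
$b = - \frac{654}{809}$ ($b = \frac{4 + 105}{- \frac{29}{6} - 130} = \frac{109}{- \frac{809}{6}} = 109 \left(- \frac{6}{809}\right) = - \frac{654}{809} \approx -0.8084$)
$\left(b + 56\right) s{\left(-15 \right)} = \left(- \frac{654}{809} + 56\right) 12 = \frac{44650}{809} \cdot 12 = \frac{535800}{809}$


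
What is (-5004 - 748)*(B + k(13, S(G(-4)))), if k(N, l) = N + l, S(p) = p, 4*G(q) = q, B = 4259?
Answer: -24566792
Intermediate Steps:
G(q) = q/4
(-5004 - 748)*(B + k(13, S(G(-4)))) = (-5004 - 748)*(4259 + (13 + (¼)*(-4))) = -5752*(4259 + (13 - 1)) = -5752*(4259 + 12) = -5752*4271 = -24566792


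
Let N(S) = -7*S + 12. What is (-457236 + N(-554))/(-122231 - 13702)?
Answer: 453346/135933 ≈ 3.3351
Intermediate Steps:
N(S) = 12 - 7*S
(-457236 + N(-554))/(-122231 - 13702) = (-457236 + (12 - 7*(-554)))/(-122231 - 13702) = (-457236 + (12 + 3878))/(-135933) = (-457236 + 3890)*(-1/135933) = -453346*(-1/135933) = 453346/135933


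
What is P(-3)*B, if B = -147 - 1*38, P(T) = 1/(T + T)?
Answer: 185/6 ≈ 30.833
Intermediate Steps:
P(T) = 1/(2*T)
B = -185 (B = -147 - 38 = -185)
P(-3)*B = ((½)/(-3))*(-185) = ((½)*(-⅓))*(-185) = -⅙*(-185) = 185/6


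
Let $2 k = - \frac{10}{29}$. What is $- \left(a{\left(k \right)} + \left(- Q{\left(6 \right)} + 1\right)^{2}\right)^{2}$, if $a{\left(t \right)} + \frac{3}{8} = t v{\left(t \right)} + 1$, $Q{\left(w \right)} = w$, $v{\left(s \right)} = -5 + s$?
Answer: $- \frac{31828344025}{45265984} \approx -703.14$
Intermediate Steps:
$k = - \frac{5}{29}$ ($k = \frac{\left(-10\right) \frac{1}{29}}{2} = \frac{1}{2} \left(- \frac{10}{29}\right) = - \frac{5}{29} \approx -0.17241$)
$a{\left(t \right)} = \frac{5}{8} + t \left(-5 + t\right)$ ($a{\left(t \right)} = - \frac{3}{8} + \left(t \left(-5 + t\right) + 1\right) = - \frac{3}{8} + \left(1 + t \left(-5 + t\right)\right) = \frac{5}{8} + t \left(-5 + t\right)$)
$- \left(a{\left(k \right)} + \left(- Q{\left(6 \right)} + 1\right)^{2}\right)^{2} = - \left(\left(\frac{5}{8} - \frac{5 \left(-5 - \frac{5}{29}\right)}{29}\right) + \left(\left(-1\right) 6 + 1\right)^{2}\right)^{2} = - \left(\left(\frac{5}{8} - - \frac{750}{841}\right) + \left(-6 + 1\right)^{2}\right)^{2} = - \left(\left(\frac{5}{8} + \frac{750}{841}\right) + \left(-5\right)^{2}\right)^{2} = - \left(\frac{10205}{6728} + 25\right)^{2} = - \left(\frac{178405}{6728}\right)^{2} = \left(-1\right) \frac{31828344025}{45265984} = - \frac{31828344025}{45265984}$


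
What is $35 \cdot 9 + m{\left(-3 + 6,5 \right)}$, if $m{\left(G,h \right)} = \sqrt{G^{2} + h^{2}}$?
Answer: $315 + \sqrt{34} \approx 320.83$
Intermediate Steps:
$35 \cdot 9 + m{\left(-3 + 6,5 \right)} = 35 \cdot 9 + \sqrt{\left(-3 + 6\right)^{2} + 5^{2}} = 315 + \sqrt{3^{2} + 25} = 315 + \sqrt{9 + 25} = 315 + \sqrt{34}$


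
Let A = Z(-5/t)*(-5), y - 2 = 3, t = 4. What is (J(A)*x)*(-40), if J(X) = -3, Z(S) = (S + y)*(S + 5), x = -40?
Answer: -4800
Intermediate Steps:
y = 5 (y = 2 + 3 = 5)
Z(S) = (5 + S)² (Z(S) = (S + 5)*(S + 5) = (5 + S)*(5 + S) = (5 + S)²)
A = -1125/16 (A = (25 + (-5/4)² + 10*(-5/4))*(-5) = (25 + 25/16 - 25/2)*(-5) = (225/16)*(-5) = -1125/16 ≈ -70.313)
(J(A)*x)*(-40) = -3*(-40)*(-40) = 120*(-40) = -4800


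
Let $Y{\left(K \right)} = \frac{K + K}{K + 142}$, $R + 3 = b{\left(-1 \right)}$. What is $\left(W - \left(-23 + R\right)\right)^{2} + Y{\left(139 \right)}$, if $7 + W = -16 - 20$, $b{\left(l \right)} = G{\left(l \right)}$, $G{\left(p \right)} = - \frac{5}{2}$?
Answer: $\frac{237433}{1124} \approx 211.24$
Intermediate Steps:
$G{\left(p \right)} = - \frac{5}{2}$ ($G{\left(p \right)} = \left(-5\right) \frac{1}{2} = - \frac{5}{2}$)
$b{\left(l \right)} = - \frac{5}{2}$
$R = - \frac{11}{2}$ ($R = -3 - \frac{5}{2} = - \frac{11}{2} \approx -5.5$)
$W = -43$ ($W = -7 - 36 = -43$)
$Y{\left(K \right)} = \frac{2 K}{142 + K}$
$\left(W - \left(-23 + R\right)\right)^{2} + Y{\left(139 \right)} = \left(-43 + \left(23 - - \frac{11}{2}\right)\right)^{2} + 2 \cdot 139 \frac{1}{142 + 139} = \left(-43 + \left(23 + \frac{11}{2}\right)\right)^{2} + 2 \cdot 139 \cdot \frac{1}{281} = \left(-43 + \frac{57}{2}\right)^{2} + 2 \cdot 139 \cdot \frac{1}{281} = \left(- \frac{29}{2}\right)^{2} + \frac{278}{281} = \frac{841}{4} + \frac{278}{281} = \frac{237433}{1124}$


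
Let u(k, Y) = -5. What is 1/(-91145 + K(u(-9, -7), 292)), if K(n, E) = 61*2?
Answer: -1/91023 ≈ -1.0986e-5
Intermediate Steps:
K(n, E) = 122
1/(-91145 + K(u(-9, -7), 292)) = 1/(-91145 + 122) = 1/(-91023) = -1/91023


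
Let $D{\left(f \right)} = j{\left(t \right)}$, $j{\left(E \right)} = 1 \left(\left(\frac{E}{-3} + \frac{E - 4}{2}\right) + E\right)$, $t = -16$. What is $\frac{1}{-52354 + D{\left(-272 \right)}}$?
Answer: $- \frac{3}{157124} \approx -1.9093 \cdot 10^{-5}$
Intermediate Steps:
$j{\left(E \right)} = -2 + \frac{7 E}{6}$ ($j{\left(E \right)} = 1 \left(\left(E \left(- \frac{1}{3}\right) + \left(-4 + E\right) \frac{1}{2}\right) + E\right) = 1 \left(\left(- \frac{E}{3} + \left(-2 + \frac{E}{2}\right)\right) + E\right) = 1 \left(\left(-2 + \frac{E}{6}\right) + E\right) = 1 \left(-2 + \frac{7 E}{6}\right) = -2 + \frac{7 E}{6}$)
$D{\left(f \right)} = - \frac{62}{3}$ ($D{\left(f \right)} = -2 + \frac{7}{6} \left(-16\right) = -2 - \frac{56}{3} = - \frac{62}{3}$)
$\frac{1}{-52354 + D{\left(-272 \right)}} = \frac{1}{-52354 - \frac{62}{3}} = \frac{1}{- \frac{157124}{3}} = - \frac{3}{157124}$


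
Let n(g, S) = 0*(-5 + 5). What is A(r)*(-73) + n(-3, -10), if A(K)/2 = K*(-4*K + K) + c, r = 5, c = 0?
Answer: 10950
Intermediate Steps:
n(g, S) = 0 (n(g, S) = 0*0 = 0)
A(K) = -6*K**2 (A(K) = 2*(K*(-4*K + K) + 0) = 2*(K*(-3*K) + 0) = 2*(-3*K**2 + 0) = 2*(-3*K**2) = -6*K**2)
A(r)*(-73) + n(-3, -10) = -6*5**2*(-73) + 0 = -6*25*(-73) + 0 = -150*(-73) + 0 = 10950 + 0 = 10950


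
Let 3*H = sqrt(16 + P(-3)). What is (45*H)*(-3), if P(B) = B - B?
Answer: -180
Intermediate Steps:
P(B) = 0
H = 4/3 (H = sqrt(16 + 0)/3 = sqrt(16)/3 = (1/3)*4 = 4/3 ≈ 1.3333)
(45*H)*(-3) = (45*(4/3))*(-3) = 60*(-3) = -180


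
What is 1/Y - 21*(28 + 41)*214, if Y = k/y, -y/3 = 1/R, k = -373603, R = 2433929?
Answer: -281968386411122079/909323176187 ≈ -3.1009e+5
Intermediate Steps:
y = -3/2433929 ≈ -1.2326e-6
Y = 909323176187/3 (Y = -373603/(-3/2433929) = -373603*(-2433929/3) = 909323176187/3 ≈ 3.0311e+11)
1/Y - 21*(28 + 41)*214 = 1/(909323176187/3) - 21*(28 + 41)*214 = 3/909323176187 - 21*69*214 = 3/909323176187 - 1449*214 = 3/909323176187 - 1*310086 = 3/909323176187 - 310086 = -281968386411122079/909323176187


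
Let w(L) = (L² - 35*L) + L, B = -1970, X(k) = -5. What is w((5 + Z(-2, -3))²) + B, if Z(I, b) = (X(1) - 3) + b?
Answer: -1898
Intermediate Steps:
Z(I, b) = -8 + b (Z(I, b) = (-5 - 3) + b = -8 + b)
w(L) = L² - 34*L
w((5 + Z(-2, -3))²) + B = (5 + (-8 - 3))²*(-34 + (5 + (-8 - 3))²) - 1970 = (5 - 11)²*(-34 + (5 - 11)²) - 1970 = (-6)²*(-34 + (-6)²) - 1970 = 36*(-34 + 36) - 1970 = 36*2 - 1970 = 72 - 1970 = -1898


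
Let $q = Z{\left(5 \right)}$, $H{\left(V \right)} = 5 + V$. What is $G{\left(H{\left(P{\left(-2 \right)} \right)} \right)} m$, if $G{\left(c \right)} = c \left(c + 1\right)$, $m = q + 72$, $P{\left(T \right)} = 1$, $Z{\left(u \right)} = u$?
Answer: $3234$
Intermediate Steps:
$q = 5$
$m = 77$ ($m = 5 + 72 = 77$)
$G{\left(c \right)} = c \left(1 + c\right)$
$G{\left(H{\left(P{\left(-2 \right)} \right)} \right)} m = \left(5 + 1\right) \left(1 + \left(5 + 1\right)\right) 77 = 6 \left(1 + 6\right) 77 = 6 \cdot 7 \cdot 77 = 42 \cdot 77 = 3234$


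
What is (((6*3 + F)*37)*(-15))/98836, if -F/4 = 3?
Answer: -1665/49418 ≈ -0.033692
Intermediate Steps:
F = -12 (F = -4*3 = -12)
(((6*3 + F)*37)*(-15))/98836 = (((6*3 - 12)*37)*(-15))/98836 = (((18 - 12)*37)*(-15))*(1/98836) = ((6*37)*(-15))*(1/98836) = (222*(-15))*(1/98836) = -3330*1/98836 = -1665/49418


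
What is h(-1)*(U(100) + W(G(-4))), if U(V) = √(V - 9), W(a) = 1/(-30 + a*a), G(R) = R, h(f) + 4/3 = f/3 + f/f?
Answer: 1/21 - 2*√91/3 ≈ -6.3120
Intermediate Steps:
h(f) = -⅓ + f/3 (h(f) = -4/3 + (f/3 + f/f) = -4/3 + (f*(⅓) + 1) = -4/3 + (f/3 + 1) = -4/3 + (1 + f/3) = -⅓ + f/3)
W(a) = 1/(-30 + a²)
U(V) = √(-9 + V)
h(-1)*(U(100) + W(G(-4))) = (-⅓ + (⅓)*(-1))*(√(-9 + 100) + 1/(-30 + (-4)²)) = (-⅓ - ⅓)*(√91 + 1/(-30 + 16)) = -2*(√91 + 1/(-14))/3 = -2*(√91 - 1/14)/3 = -2*(-1/14 + √91)/3 = 1/21 - 2*√91/3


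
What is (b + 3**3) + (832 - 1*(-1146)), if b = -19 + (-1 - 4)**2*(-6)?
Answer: 1836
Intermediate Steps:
b = -169 (b = -19 + (-5)**2*(-6) = -19 + 25*(-6) = -19 - 150 = -169)
(b + 3**3) + (832 - 1*(-1146)) = (-169 + 3**3) + (832 - 1*(-1146)) = (-169 + 27) + (832 + 1146) = -142 + 1978 = 1836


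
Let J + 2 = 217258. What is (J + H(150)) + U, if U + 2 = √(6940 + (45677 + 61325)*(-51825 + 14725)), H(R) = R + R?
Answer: 217554 + 2*I*√992441815 ≈ 2.1755e+5 + 63006.0*I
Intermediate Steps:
H(R) = 2*R
J = 217256 (J = -2 + 217258 = 217256)
U = -2 + 2*I*√992441815 (U = -2 + √(6940 + (45677 + 61325)*(-51825 + 14725)) = -2 + √(6940 + 107002*(-37100)) = -2 + √(6940 - 3969774200) = -2 + √(-3969767260) = -2 + 2*I*√992441815 ≈ -2.0 + 63006.0*I)
(J + H(150)) + U = (217256 + 2*150) + (-2 + 2*I*√992441815) = (217256 + 300) + (-2 + 2*I*√992441815) = 217556 + (-2 + 2*I*√992441815) = 217554 + 2*I*√992441815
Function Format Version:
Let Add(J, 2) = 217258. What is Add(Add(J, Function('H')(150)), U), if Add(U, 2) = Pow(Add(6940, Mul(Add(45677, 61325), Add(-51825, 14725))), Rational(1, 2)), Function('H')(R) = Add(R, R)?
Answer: Add(217554, Mul(2, I, Pow(992441815, Rational(1, 2)))) ≈ Add(2.1755e+5, Mul(63006., I))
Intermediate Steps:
Function('H')(R) = Mul(2, R)
J = 217256 (J = Add(-2, 217258) = 217256)
U = Add(-2, Mul(2, I, Pow(992441815, Rational(1, 2)))) (U = Add(-2, Pow(Add(6940, Mul(Add(45677, 61325), Add(-51825, 14725))), Rational(1, 2))) = Add(-2, Pow(Add(6940, Mul(107002, -37100)), Rational(1, 2))) = Add(-2, Pow(Add(6940, -3969774200), Rational(1, 2))) = Add(-2, Pow(-3969767260, Rational(1, 2))) = Add(-2, Mul(2, I, Pow(992441815, Rational(1, 2)))) ≈ Add(-2.0000, Mul(63006., I)))
Add(Add(J, Function('H')(150)), U) = Add(Add(217256, Mul(2, 150)), Add(-2, Mul(2, I, Pow(992441815, Rational(1, 2))))) = Add(Add(217256, 300), Add(-2, Mul(2, I, Pow(992441815, Rational(1, 2))))) = Add(217556, Add(-2, Mul(2, I, Pow(992441815, Rational(1, 2))))) = Add(217554, Mul(2, I, Pow(992441815, Rational(1, 2))))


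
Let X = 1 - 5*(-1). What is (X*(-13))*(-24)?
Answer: 1872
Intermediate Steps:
X = 6 (X = 1 + 5 = 6)
(X*(-13))*(-24) = (6*(-13))*(-24) = -78*(-24) = 1872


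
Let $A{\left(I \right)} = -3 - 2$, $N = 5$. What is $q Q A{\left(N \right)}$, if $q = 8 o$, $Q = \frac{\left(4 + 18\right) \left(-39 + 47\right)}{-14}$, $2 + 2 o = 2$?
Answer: $0$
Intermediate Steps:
$o = 0$ ($o = -1 + \frac{1}{2} \cdot 2 = -1 + 1 = 0$)
$Q = - \frac{88}{7}$ ($Q = 22 \cdot 8 \left(- \frac{1}{14}\right) = 176 \left(- \frac{1}{14}\right) = - \frac{88}{7} \approx -12.571$)
$A{\left(I \right)} = -5$ ($A{\left(I \right)} = -3 - 2 = -5$)
$q = 0$ ($q = 8 \cdot 0 = 0$)
$q Q A{\left(N \right)} = 0 \left(- \frac{88}{7}\right) \left(-5\right) = 0 \left(-5\right) = 0$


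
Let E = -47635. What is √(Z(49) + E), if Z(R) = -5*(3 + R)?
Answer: I*√47895 ≈ 218.85*I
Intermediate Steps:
Z(R) = -15 - 5*R
√(Z(49) + E) = √((-15 - 5*49) - 47635) = √((-15 - 245) - 47635) = √(-260 - 47635) = √(-47895) = I*√47895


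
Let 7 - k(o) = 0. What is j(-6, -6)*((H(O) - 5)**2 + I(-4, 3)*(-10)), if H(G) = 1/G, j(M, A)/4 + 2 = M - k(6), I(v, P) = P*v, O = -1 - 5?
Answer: -26405/3 ≈ -8801.7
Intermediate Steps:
k(o) = 7 (k(o) = 7 - 1*0 = 7 + 0 = 7)
O = -6
j(M, A) = -36 + 4*M (j(M, A) = -8 + 4*(M - 1*7) = -8 + 4*(M - 7) = -8 + 4*(-7 + M) = -8 + (-28 + 4*M) = -36 + 4*M)
H(G) = 1/G
j(-6, -6)*((H(O) - 5)**2 + I(-4, 3)*(-10)) = (-36 + 4*(-6))*((1/(-6) - 5)**2 + (3*(-4))*(-10)) = (-36 - 24)*((-1/6 - 5)**2 - 12*(-10)) = -60*((-31/6)**2 + 120) = -60*(961/36 + 120) = -60*5281/36 = -26405/3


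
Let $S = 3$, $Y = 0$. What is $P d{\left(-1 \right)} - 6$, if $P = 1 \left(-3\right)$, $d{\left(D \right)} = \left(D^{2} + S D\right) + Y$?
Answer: $0$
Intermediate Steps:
$d{\left(D \right)} = D^{2} + 3 D$ ($d{\left(D \right)} = \left(D^{2} + 3 D\right) + 0 = D^{2} + 3 D$)
$P = -3$
$P d{\left(-1 \right)} - 6 = - 3 \left(- (3 - 1)\right) - 6 = - 3 \left(\left(-1\right) 2\right) - 6 = \left(-3\right) \left(-2\right) - 6 = 6 - 6 = 0$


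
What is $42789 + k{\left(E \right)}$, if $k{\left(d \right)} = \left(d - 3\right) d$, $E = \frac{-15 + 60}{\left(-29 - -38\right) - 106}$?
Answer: $\frac{402616821}{9409} \approx 42791.0$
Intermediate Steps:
$E = - \frac{45}{97}$ ($E = \frac{45}{\left(-29 + 38\right) - 106} = \frac{45}{9 - 106} = \frac{45}{-97} = 45 \left(- \frac{1}{97}\right) = - \frac{45}{97} \approx -0.46392$)
$k{\left(d \right)} = d \left(-3 + d\right)$ ($k{\left(d \right)} = \left(-3 + d\right) d = d \left(-3 + d\right)$)
$42789 + k{\left(E \right)} = 42789 - \frac{45 \left(-3 - \frac{45}{97}\right)}{97} = 42789 - - \frac{15120}{9409} = 42789 + \frac{15120}{9409} = \frac{402616821}{9409}$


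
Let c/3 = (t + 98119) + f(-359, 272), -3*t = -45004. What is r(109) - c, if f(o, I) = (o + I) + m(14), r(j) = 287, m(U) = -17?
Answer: -338762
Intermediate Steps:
t = 45004/3 (t = -1/3*(-45004) = 45004/3 ≈ 15001.)
f(o, I) = -17 + I + o (f(o, I) = (o + I) - 17 = (I + o) - 17 = -17 + I + o)
c = 339049 (c = 3*((45004/3 + 98119) + (-17 + 272 - 359)) = 3*(339361/3 - 104) = 3*(339049/3) = 339049)
r(109) - c = 287 - 1*339049 = 287 - 339049 = -338762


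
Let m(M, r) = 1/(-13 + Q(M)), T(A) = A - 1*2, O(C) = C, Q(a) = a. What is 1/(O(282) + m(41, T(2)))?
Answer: 28/7897 ≈ 0.0035456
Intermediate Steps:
T(A) = -2 + A (T(A) = A - 2 = -2 + A)
m(M, r) = 1/(-13 + M)
1/(O(282) + m(41, T(2))) = 1/(282 + 1/(-13 + 41)) = 1/(282 + 1/28) = 1/(7897/28) = 28/7897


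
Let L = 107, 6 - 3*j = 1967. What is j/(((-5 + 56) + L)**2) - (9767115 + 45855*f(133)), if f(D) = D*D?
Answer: -61478558961281/74892 ≈ -8.2090e+8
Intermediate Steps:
j = -1961/3 (j = 2 - 1/3*1967 = 2 - 1967/3 = -1961/3 ≈ -653.67)
f(D) = D**2
j/(((-5 + 56) + L)**2) - (9767115 + 45855*f(133)) = -1961/(3*((-5 + 56) + 107)**2) - 45855/(1/(213 + 133**2)) = -1961/(3*(51 + 107)**2) - 45855/(1/(213 + 17689)) = -1961/(3*(158**2)) - 45855/(1/17902) = -1961/3/24964 - 45855/1/17902 = -1961/3*1/24964 - 45855*17902 = -1961/74892 - 820896210 = -61478558961281/74892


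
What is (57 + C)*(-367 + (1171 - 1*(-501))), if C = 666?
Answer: 943515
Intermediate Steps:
(57 + C)*(-367 + (1171 - 1*(-501))) = (57 + 666)*(-367 + (1171 - 1*(-501))) = 723*(-367 + (1171 + 501)) = 723*(-367 + 1672) = 723*1305 = 943515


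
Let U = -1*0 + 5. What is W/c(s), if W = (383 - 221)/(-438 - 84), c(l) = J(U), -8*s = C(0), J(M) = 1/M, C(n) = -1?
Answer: -45/29 ≈ -1.5517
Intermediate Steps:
U = 5 (U = 0 + 5 = 5)
s = 1/8 (s = -1/8*(-1) = 1/8 ≈ 0.12500)
c(l) = 1/5
W = -9/29 (W = 162/(-522) = 162*(-1/522) = -9/29 ≈ -0.31034)
W/c(s) = -9/(29*1/5) = -9/29*5 = -45/29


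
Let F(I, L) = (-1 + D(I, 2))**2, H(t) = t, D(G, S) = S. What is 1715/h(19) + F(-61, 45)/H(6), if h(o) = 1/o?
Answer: 195511/6 ≈ 32585.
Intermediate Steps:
F(I, L) = 1 (F(I, L) = (-1 + 2)**2 = 1**2 = 1)
1715/h(19) + F(-61, 45)/H(6) = 1715/(1/19) + 1/6 = 1715/(1/19) + 1*(1/6) = 1715*19 + 1/6 = 32585 + 1/6 = 195511/6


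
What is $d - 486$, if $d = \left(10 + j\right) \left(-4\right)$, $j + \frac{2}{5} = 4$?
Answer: $- \frac{2702}{5} \approx -540.4$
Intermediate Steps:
$j = \frac{18}{5}$ ($j = - \frac{2}{5} + 4 = \frac{18}{5} \approx 3.6$)
$d = - \frac{272}{5}$ ($d = \left(10 + \frac{18}{5}\right) \left(-4\right) = \frac{68}{5} \left(-4\right) = - \frac{272}{5} \approx -54.4$)
$d - 486 = - \frac{272}{5} - 486 = - \frac{2702}{5}$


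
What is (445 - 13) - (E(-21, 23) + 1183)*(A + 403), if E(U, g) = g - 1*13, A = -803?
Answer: 477632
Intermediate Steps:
E(U, g) = -13 + g (E(U, g) = g - 13 = -13 + g)
(445 - 13) - (E(-21, 23) + 1183)*(A + 403) = (445 - 13) - ((-13 + 23) + 1183)*(-803 + 403) = 432 - (10 + 1183)*(-400) = 432 - 1193*(-400) = 432 - 1*(-477200) = 432 + 477200 = 477632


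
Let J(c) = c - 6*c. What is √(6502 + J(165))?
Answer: √5677 ≈ 75.346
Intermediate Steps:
J(c) = -5*c
√(6502 + J(165)) = √(6502 - 5*165) = √(6502 - 825) = √5677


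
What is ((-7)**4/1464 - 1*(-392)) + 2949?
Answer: 4893625/1464 ≈ 3342.6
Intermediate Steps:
((-7)**4/1464 - 1*(-392)) + 2949 = (2401*(1/1464) + 392) + 2949 = (2401/1464 + 392) + 2949 = 576289/1464 + 2949 = 4893625/1464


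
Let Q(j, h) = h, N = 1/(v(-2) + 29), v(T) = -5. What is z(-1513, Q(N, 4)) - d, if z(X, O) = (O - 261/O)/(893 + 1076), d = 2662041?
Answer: -20966235161/7876 ≈ -2.6620e+6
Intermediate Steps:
N = 1/24 (N = 1/(-5 + 29) = 1/24 ≈ 0.041667)
z(X, O) = -261/(1969*O) + O/1969 (z(X, O) = (O - 261/O)/1969 = (O - 261/O)*(1/1969) = -261/(1969*O) + O/1969)
z(-1513, Q(N, 4)) - d = (1/1969)*(-261 + 4²)/4 - 1*2662041 = (1/1969)*(¼)*(-261 + 16) - 2662041 = (1/1969)*(¼)*(-245) - 2662041 = -245/7876 - 2662041 = -20966235161/7876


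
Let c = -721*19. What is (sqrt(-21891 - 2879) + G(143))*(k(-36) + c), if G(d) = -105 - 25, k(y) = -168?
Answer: 1802710 - 13867*I*sqrt(24770) ≈ 1.8027e+6 - 2.1825e+6*I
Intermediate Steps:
c = -13699
G(d) = -130
(sqrt(-21891 - 2879) + G(143))*(k(-36) + c) = (sqrt(-21891 - 2879) - 130)*(-168 - 13699) = (sqrt(-24770) - 130)*(-13867) = (I*sqrt(24770) - 130)*(-13867) = (-130 + I*sqrt(24770))*(-13867) = 1802710 - 13867*I*sqrt(24770)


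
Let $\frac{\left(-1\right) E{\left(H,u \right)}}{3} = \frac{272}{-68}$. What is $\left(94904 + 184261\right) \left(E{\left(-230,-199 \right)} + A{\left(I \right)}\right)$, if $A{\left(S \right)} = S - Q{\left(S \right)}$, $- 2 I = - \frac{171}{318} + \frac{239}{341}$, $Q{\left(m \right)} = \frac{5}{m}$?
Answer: $\frac{8713175928782835}{426305924} \approx 2.0439 \cdot 10^{7}$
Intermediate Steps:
$I = - \frac{5897}{72292}$ ($I = - \frac{- \frac{171}{318} + \frac{239}{341}}{2} = - \frac{\left(-171\right) \frac{1}{318} + 239 \cdot \frac{1}{341}}{2} = - \frac{- \frac{57}{106} + \frac{239}{341}}{2} = \left(- \frac{1}{2}\right) \frac{5897}{36146} = - \frac{5897}{72292} \approx -0.081572$)
$A{\left(S \right)} = S - \frac{5}{S}$
$E{\left(H,u \right)} = 12$ ($E{\left(H,u \right)} = - 3 \frac{272}{-68} = - 3 \cdot 272 \left(- \frac{1}{68}\right) = \left(-3\right) \left(-4\right) = 12$)
$\left(94904 + 184261\right) \left(E{\left(-230,-199 \right)} + A{\left(I \right)}\right) = \left(94904 + 184261\right) \left(12 - \left(\frac{5897}{72292} + \frac{5}{- \frac{5897}{72292}}\right)\right) = 279165 \left(12 - - \frac{26095891711}{426305924}\right) = 279165 \left(12 + \left(- \frac{5897}{72292} + \frac{361460}{5897}\right)\right) = 279165 \left(12 + \frac{26095891711}{426305924}\right) = 279165 \cdot \frac{31211562799}{426305924} = \frac{8713175928782835}{426305924}$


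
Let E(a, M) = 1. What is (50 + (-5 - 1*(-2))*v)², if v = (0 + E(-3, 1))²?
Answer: 2209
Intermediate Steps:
v = 1 (v = (0 + 1)² = 1² = 1)
(50 + (-5 - 1*(-2))*v)² = (50 + (-5 - 1*(-2))*1)² = (50 + (-5 + 2)*1)² = (50 - 3*1)² = (50 - 3)² = 47² = 2209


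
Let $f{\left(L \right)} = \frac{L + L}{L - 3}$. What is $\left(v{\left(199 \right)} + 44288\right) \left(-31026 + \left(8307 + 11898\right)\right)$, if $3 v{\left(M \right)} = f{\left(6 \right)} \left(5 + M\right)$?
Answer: $-482183760$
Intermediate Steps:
$f{\left(L \right)} = \frac{2 L}{-3 + L}$
$v{\left(M \right)} = \frac{20}{3} + \frac{4 M}{3}$ ($v{\left(M \right)} = \frac{2 \cdot 6 \frac{1}{-3 + 6} \left(5 + M\right)}{3} = \frac{2 \cdot 6 \cdot \frac{1}{3} \left(5 + M\right)}{3} = \frac{4 \left(5 + M\right)}{3} = \frac{20 + 4 M}{3} = \frac{20}{3} + \frac{4 M}{3}$)
$\left(v{\left(199 \right)} + 44288\right) \left(-31026 + \left(8307 + 11898\right)\right) = \left(\left(\frac{20}{3} + \frac{4}{3} \cdot 199\right) + 44288\right) \left(-31026 + \left(8307 + 11898\right)\right) = \left(\left(\frac{20}{3} + \frac{796}{3}\right) + 44288\right) \left(-31026 + 20205\right) = \left(272 + 44288\right) \left(-10821\right) = 44560 \left(-10821\right) = -482183760$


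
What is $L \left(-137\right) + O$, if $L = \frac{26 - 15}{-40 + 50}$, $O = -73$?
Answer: $- \frac{2237}{10} \approx -223.7$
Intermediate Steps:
$L = \frac{11}{10} \approx 1.1$
$L \left(-137\right) + O = \frac{11}{10} \left(-137\right) - 73 = - \frac{1507}{10} - 73 = - \frac{2237}{10}$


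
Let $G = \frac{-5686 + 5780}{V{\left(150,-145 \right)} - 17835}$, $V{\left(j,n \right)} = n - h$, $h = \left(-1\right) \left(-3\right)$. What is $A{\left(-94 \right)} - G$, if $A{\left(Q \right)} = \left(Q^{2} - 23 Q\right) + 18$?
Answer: $\frac{198100822}{17983} \approx 11016.0$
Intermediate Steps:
$h = 3$
$V{\left(j,n \right)} = -3 + n$ ($V{\left(j,n \right)} = n - 3 = -3 + n$)
$A{\left(Q \right)} = 18 + Q^{2} - 23 Q$
$G = - \frac{94}{17983}$ ($G = \frac{-5686 + 5780}{\left(-3 - 145\right) - 17835} = \frac{94}{-148 - 17835} = \frac{94}{-17983} = 94 \left(- \frac{1}{17983}\right) = - \frac{94}{17983} \approx -0.0052272$)
$A{\left(-94 \right)} - G = \left(18 + \left(-94\right)^{2} - -2162\right) - - \frac{94}{17983} = \left(18 + 8836 + 2162\right) + \frac{94}{17983} = 11016 + \frac{94}{17983} = \frac{198100822}{17983}$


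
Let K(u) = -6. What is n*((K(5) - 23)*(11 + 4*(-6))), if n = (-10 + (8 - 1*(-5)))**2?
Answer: 3393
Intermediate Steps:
n = 9 (n = (-10 + (8 + 5))**2 = (-10 + 13)**2 = 3**2 = 9)
n*((K(5) - 23)*(11 + 4*(-6))) = 9*((-6 - 23)*(11 + 4*(-6))) = 9*(-29*(11 - 24)) = 9*(-29*(-13)) = 9*377 = 3393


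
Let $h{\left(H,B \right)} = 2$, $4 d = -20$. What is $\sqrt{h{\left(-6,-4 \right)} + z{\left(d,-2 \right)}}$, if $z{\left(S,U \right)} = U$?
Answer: $0$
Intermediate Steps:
$d = -5$ ($d = \frac{1}{4} \left(-20\right) = -5$)
$\sqrt{h{\left(-6,-4 \right)} + z{\left(d,-2 \right)}} = \sqrt{2 - 2} = \sqrt{0} = 0$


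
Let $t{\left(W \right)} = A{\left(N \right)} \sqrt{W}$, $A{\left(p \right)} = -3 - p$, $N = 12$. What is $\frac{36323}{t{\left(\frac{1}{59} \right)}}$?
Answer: $- \frac{36323 \sqrt{59}}{15} \approx -18600.0$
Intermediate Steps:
$t{\left(W \right)} = - 15 \sqrt{W}$ ($t{\left(W \right)} = \left(-3 - 12\right) \sqrt{W} = - 15 \sqrt{W}$)
$\frac{36323}{t{\left(\frac{1}{59} \right)}} = \frac{36323}{\left(-15\right) \sqrt{\frac{1}{59}}} = \frac{36323}{\left(-15\right) \frac{\sqrt{59}}{59}} = \frac{36323}{\left(- \frac{15}{59}\right) \sqrt{59}} = 36323 \left(- \frac{\sqrt{59}}{15}\right) = - \frac{36323 \sqrt{59}}{15}$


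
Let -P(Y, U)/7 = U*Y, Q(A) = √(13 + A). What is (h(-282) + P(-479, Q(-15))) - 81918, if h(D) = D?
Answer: -82200 + 3353*I*√2 ≈ -82200.0 + 4741.9*I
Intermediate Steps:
P(Y, U) = -7*U*Y
(h(-282) + P(-479, Q(-15))) - 81918 = (-282 - 7*√(13 - 15)*(-479)) - 81918 = (-282 - 7*√(-2)*(-479)) - 81918 = (-282 - 7*I*√2*(-479)) - 81918 = (-282 + 3353*I*√2) - 81918 = -82200 + 3353*I*√2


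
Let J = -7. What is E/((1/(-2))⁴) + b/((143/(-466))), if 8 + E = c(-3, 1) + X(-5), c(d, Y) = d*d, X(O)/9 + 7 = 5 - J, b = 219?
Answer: 3194/143 ≈ 22.336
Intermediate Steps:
X(O) = 45 (X(O) = -63 + 9*(5 - 1*(-7)) = -63 + 9*(5 + 7) = -63 + 9*12 = -63 + 108 = 45)
c(d, Y) = d²
E = 46 (E = -8 + ((-3)² + 45) = -8 + (9 + 45) = -8 + 54 = 46)
E/((1/(-2))⁴) + b/((143/(-466))) = 46/((1/(-2))⁴) + 219/((143/(-466))) = 46/((-½)⁴) + 219/((143*(-1/466))) = 46/(1/16) + 219/(-143/466) = 46*16 + 219*(-466/143) = 736 - 102054/143 = 3194/143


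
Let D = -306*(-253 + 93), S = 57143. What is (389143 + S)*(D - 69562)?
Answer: -9194384172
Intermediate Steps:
D = 48960 (D = -306*(-160) = 48960)
(389143 + S)*(D - 69562) = (389143 + 57143)*(48960 - 69562) = 446286*(-20602) = -9194384172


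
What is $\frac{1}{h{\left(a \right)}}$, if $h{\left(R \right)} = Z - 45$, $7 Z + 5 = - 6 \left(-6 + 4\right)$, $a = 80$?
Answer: $- \frac{1}{44} \approx -0.022727$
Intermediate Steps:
$Z = 1$ ($Z = - \frac{5}{7} + \frac{\left(-6\right) \left(-6 + 4\right)}{7} = - \frac{5}{7} + \frac{\left(-6\right) \left(-2\right)}{7} = - \frac{5}{7} + \frac{1}{7} \cdot 12 = - \frac{5}{7} + \frac{12}{7} = 1$)
$h{\left(R \right)} = -44$ ($h{\left(R \right)} = 1 - 45 = -44$)
$\frac{1}{h{\left(a \right)}} = \frac{1}{-44} = - \frac{1}{44}$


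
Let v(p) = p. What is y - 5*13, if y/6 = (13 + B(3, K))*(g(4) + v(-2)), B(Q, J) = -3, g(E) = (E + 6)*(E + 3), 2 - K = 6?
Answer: 4015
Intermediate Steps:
K = -4 (K = 2 - 1*6 = 2 - 6 = -4)
g(E) = (3 + E)*(6 + E) (g(E) = (6 + E)*(3 + E) = (3 + E)*(6 + E))
y = 4080 (y = 6*((13 - 3)*((18 + 4**2 + 9*4) - 2)) = 6*(10*((18 + 16 + 36) - 2)) = 6*(10*(70 - 2)) = 6*(10*68) = 6*680 = 4080)
y - 5*13 = 4080 - 5*13 = 4080 - 65 = 4015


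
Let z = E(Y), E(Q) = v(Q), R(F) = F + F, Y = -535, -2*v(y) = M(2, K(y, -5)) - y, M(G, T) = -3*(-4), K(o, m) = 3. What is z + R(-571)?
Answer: -2831/2 ≈ -1415.5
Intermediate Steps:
M(G, T) = 12
v(y) = -6 + y/2 (v(y) = -(12 - y)/2 = -6 + y/2)
R(F) = 2*F
E(Q) = -6 + Q/2
z = -547/2 (z = -6 + (½)*(-535) = -6 - 535/2 = -547/2 ≈ -273.50)
z + R(-571) = -547/2 + 2*(-571) = -547/2 - 1142 = -2831/2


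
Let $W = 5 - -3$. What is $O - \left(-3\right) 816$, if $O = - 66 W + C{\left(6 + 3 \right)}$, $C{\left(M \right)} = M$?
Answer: $1929$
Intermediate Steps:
$W = 8$ ($W = 5 + 3 = 8$)
$O = -519$ ($O = \left(-66\right) 8 + \left(6 + 3\right) = -528 + 9 = -519$)
$O - \left(-3\right) 816 = -519 - \left(-3\right) 816 = -519 - -2448 = -519 + 2448 = 1929$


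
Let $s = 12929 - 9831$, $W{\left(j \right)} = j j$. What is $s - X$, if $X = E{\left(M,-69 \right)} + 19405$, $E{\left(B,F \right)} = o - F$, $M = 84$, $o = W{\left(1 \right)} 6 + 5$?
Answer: $-16387$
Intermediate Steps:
$W{\left(j \right)} = j^{2}$
$o = 11$ ($o = 1^{2} \cdot 6 + 5 = 1 \cdot 6 + 5 = 6 + 5 = 11$)
$E{\left(B,F \right)} = 11 - F$
$X = 19485$ ($X = \left(11 - -69\right) + 19405 = \left(11 + 69\right) + 19405 = 80 + 19405 = 19485$)
$s = 3098$ ($s = 12929 - 9831 = 3098$)
$s - X = 3098 - 19485 = -16387$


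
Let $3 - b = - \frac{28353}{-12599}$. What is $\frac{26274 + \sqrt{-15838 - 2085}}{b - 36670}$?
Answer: $- \frac{165513063}{230997943} - \frac{12599 i \sqrt{17923}}{461995886} \approx -0.71651 - 0.0036509 i$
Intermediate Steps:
$b = \frac{9444}{12599}$ ($b = 3 - - \frac{28353}{-12599} = 3 - \left(-28353\right) \left(- \frac{1}{12599}\right) = 3 - \frac{28353}{12599} = \frac{9444}{12599} \approx 0.74958$)
$\frac{26274 + \sqrt{-15838 - 2085}}{b - 36670} = \frac{26274 + \sqrt{-15838 - 2085}}{\frac{9444}{12599} - 36670} = \frac{26274 + \sqrt{-17923}}{- \frac{461995886}{12599}} = \left(26274 + i \sqrt{17923}\right) \left(- \frac{12599}{461995886}\right) = - \frac{165513063}{230997943} - \frac{12599 i \sqrt{17923}}{461995886}$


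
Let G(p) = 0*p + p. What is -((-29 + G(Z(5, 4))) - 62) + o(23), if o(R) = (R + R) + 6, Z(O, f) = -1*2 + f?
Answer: 141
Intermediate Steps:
Z(O, f) = -2 + f
G(p) = p (G(p) = 0 + p = p)
o(R) = 6 + 2*R (o(R) = 2*R + 6 = 6 + 2*R)
-((-29 + G(Z(5, 4))) - 62) + o(23) = -((-29 + (-2 + 4)) - 62) + (6 + 2*23) = -((-29 + 2) - 62) + (6 + 46) = -(-27 - 62) + 52 = -1*(-89) + 52 = 89 + 52 = 141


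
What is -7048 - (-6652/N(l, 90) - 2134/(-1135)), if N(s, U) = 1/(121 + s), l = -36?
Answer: 633750086/1135 ≈ 5.5837e+5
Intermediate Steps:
-7048 - (-6652/N(l, 90) - 2134/(-1135)) = -7048 - (-6652/(1/(121 - 36)) - 2134/(-1135)) = -7048 - (-6652/(1/85) - 2134*(-1/1135)) = -7048 - (-6652/1/85 + 2134/1135) = -7048 - (-6652*85 + 2134/1135) = -7048 - (-565420 + 2134/1135) = -7048 - 1*(-641749566/1135) = -7048 + 641749566/1135 = 633750086/1135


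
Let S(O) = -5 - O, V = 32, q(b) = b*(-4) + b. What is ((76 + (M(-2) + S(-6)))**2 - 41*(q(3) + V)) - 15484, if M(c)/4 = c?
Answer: -11666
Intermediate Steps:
q(b) = -3*b (q(b) = -4*b + b = -3*b)
M(c) = 4*c
((76 + (M(-2) + S(-6)))**2 - 41*(q(3) + V)) - 15484 = ((76 + (4*(-2) + (-5 - 1*(-6))))**2 - 41*(-3*3 + 32)) - 15484 = ((76 + (-8 + (-5 + 6)))**2 - 41*(-9 + 32)) - 15484 = ((76 + (-8 + 1))**2 - 41*23) - 15484 = ((76 - 7)**2 - 943) - 15484 = (69**2 - 943) - 15484 = (4761 - 943) - 15484 = 3818 - 15484 = -11666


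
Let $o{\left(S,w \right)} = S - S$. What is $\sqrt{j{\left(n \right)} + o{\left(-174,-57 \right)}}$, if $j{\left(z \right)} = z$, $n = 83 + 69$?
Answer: $2 \sqrt{38} \approx 12.329$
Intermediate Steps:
$o{\left(S,w \right)} = 0$
$n = 152$
$\sqrt{j{\left(n \right)} + o{\left(-174,-57 \right)}} = \sqrt{152 + 0} = \sqrt{152} = 2 \sqrt{38}$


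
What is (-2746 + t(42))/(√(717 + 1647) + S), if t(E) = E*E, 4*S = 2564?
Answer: -629462/408517 + 1964*√591/408517 ≈ -1.4240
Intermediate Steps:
S = 641 (S = (¼)*2564 = 641)
t(E) = E²
(-2746 + t(42))/(√(717 + 1647) + S) = (-2746 + 42²)/(√(717 + 1647) + 641) = (-2746 + 1764)/(√2364 + 641) = -982/(2*√591 + 641) = -982/(641 + 2*√591)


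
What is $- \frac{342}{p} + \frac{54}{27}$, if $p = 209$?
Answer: $\frac{4}{11} \approx 0.36364$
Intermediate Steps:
$- \frac{342}{p} + \frac{54}{27} = - \frac{342}{209} + \frac{54}{27} = \left(-342\right) \frac{1}{209} + 54 \cdot \frac{1}{27} = - \frac{18}{11} + 2 = \frac{4}{11}$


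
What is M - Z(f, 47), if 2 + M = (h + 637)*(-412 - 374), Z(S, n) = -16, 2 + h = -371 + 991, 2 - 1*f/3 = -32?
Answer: -986416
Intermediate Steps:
f = 102 (f = 6 - 3*(-32) = 6 + 96 = 102)
h = 618 (h = -2 + (-371 + 991) = -2 + 620 = 618)
M = -986432 (M = -2 + (618 + 637)*(-412 - 374) = -2 + 1255*(-786) = -2 - 986430 = -986432)
M - Z(f, 47) = -986432 - 1*(-16) = -986432 + 16 = -986416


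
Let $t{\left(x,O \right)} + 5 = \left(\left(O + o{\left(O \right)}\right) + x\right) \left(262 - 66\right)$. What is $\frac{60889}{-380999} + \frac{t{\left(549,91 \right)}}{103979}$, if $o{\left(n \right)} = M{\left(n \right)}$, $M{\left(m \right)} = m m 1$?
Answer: $\frac{659849765158}{39615895021} \approx 16.656$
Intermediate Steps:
$M{\left(m \right)} = m^{2}$ ($M{\left(m \right)} = m^{2} \cdot 1 = m^{2}$)
$o{\left(n \right)} = n^{2}$
$t{\left(x,O \right)} = -5 + 196 O + 196 x + 196 O^{2}$ ($t{\left(x,O \right)} = -5 + \left(\left(O + O^{2}\right) + x\right) \left(262 - 66\right) = -5 + \left(O + x + O^{2}\right) 196 = -5 + \left(196 O + 196 x + 196 O^{2}\right) = -5 + 196 O + 196 x + 196 O^{2}$)
$\frac{60889}{-380999} + \frac{t{\left(549,91 \right)}}{103979} = \frac{60889}{-380999} + \frac{-5 + 196 \cdot 91 + 196 \cdot 549 + 196 \cdot 91^{2}}{103979} = 60889 \left(- \frac{1}{380999}\right) + \left(-5 + 17836 + 107604 + 196 \cdot 8281\right) \frac{1}{103979} = - \frac{60889}{380999} + \left(-5 + 17836 + 107604 + 1623076\right) \frac{1}{103979} = - \frac{60889}{380999} + 1748511 \cdot \frac{1}{103979} = - \frac{60889}{380999} + \frac{1748511}{103979} = \frac{659849765158}{39615895021}$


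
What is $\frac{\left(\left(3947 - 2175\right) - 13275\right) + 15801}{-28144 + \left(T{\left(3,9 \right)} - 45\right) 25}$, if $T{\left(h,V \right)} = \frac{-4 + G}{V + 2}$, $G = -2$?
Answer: $- \frac{47278}{322109} \approx -0.14678$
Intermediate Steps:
$T{\left(h,V \right)} = - \frac{6}{2 + V}$ ($T{\left(h,V \right)} = \frac{-4 - 2}{V + 2} = - \frac{6}{2 + V}$)
$\frac{\left(\left(3947 - 2175\right) - 13275\right) + 15801}{-28144 + \left(T{\left(3,9 \right)} - 45\right) 25} = \frac{\left(\left(3947 - 2175\right) - 13275\right) + 15801}{-28144 + \left(- \frac{6}{2 + 9} - 45\right) 25} = \frac{\left(\left(3947 - 2175\right) - 13275\right) + 15801}{-28144 + \left(- \frac{6}{11} - 45\right) 25} = \frac{\left(1772 - 13275\right) + 15801}{-28144 + \left(\left(-6\right) \frac{1}{11} - 45\right) 25} = \frac{-11503 + 15801}{-28144 + \left(- \frac{6}{11} - 45\right) 25} = \frac{4298}{-28144 - \frac{12525}{11}} = \frac{4298}{- \frac{322109}{11}} = 4298 \left(- \frac{11}{322109}\right) = - \frac{47278}{322109}$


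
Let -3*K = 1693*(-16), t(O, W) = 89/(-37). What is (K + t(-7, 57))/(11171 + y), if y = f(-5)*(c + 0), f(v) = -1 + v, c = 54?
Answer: 1001989/1204017 ≈ 0.83220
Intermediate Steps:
t(O, W) = -89/37 (t(O, W) = 89*(-1/37) = -89/37)
y = -324 (y = (-1 - 5)*(54 + 0) = -6*54 = -324)
K = 27088/3 (K = -1693*(-16)/3 = -⅓*(-27088) = 27088/3 ≈ 9029.3)
(K + t(-7, 57))/(11171 + y) = (27088/3 - 89/37)/(11171 - 324) = (1001989/111)/10847 = (1001989/111)*(1/10847) = 1001989/1204017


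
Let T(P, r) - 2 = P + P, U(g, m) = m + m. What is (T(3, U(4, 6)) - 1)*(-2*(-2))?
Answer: 28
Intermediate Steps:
U(g, m) = 2*m
T(P, r) = 2 + 2*P (T(P, r) = 2 + (P + P) = 2 + 2*P)
(T(3, U(4, 6)) - 1)*(-2*(-2)) = ((2 + 2*3) - 1)*(-2*(-2)) = ((2 + 6) - 1)*4 = (8 - 1)*4 = 7*4 = 28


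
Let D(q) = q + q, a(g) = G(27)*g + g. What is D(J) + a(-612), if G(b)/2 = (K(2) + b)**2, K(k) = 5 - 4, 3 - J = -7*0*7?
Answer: -960222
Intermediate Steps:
J = 3 (J = 3 - (-7*0)*7 = 3 - 0*7 = 3 - 1*0 = 3 + 0 = 3)
K(k) = 1
G(b) = 2*(1 + b)**2
a(g) = 1569*g (a(g) = (2*(1 + 27)**2)*g + g = (2*28**2)*g + g = (2*784)*g + g = 1568*g + g = 1569*g)
D(q) = 2*q
D(J) + a(-612) = 2*3 + 1569*(-612) = 6 - 960228 = -960222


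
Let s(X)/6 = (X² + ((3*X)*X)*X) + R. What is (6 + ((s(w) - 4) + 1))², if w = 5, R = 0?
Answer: 5774409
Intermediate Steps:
s(X) = 6*X² + 18*X³ (s(X) = 6*((X² + ((3*X)*X)*X) + 0) = 6*((X² + (3*X²)*X) + 0) = 6*((X² + 3*X³) + 0) = 6*(X² + 3*X³) = 6*X² + 18*X³)
(6 + ((s(w) - 4) + 1))² = (6 + ((5²*(6 + 18*5) - 4) + 1))² = (6 + ((25*(6 + 90) - 4) + 1))² = (6 + ((25*96 - 4) + 1))² = (6 + ((2400 - 4) + 1))² = (6 + (2396 + 1))² = (6 + 2397)² = 2403² = 5774409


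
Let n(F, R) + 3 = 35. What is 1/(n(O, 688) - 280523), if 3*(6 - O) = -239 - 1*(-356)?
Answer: -1/280491 ≈ -3.5652e-6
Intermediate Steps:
O = -33 (O = 6 - (-239 - 1*(-356))/3 = 6 - (-239 + 356)/3 = 6 - ⅓*117 = 6 - 39 = -33)
n(F, R) = 32 (n(F, R) = -3 + 35 = 32)
1/(n(O, 688) - 280523) = 1/(32 - 280523) = 1/(-280491) = -1/280491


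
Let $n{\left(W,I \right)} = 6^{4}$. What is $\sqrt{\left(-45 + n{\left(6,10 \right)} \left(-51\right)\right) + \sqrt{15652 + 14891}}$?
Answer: $\sqrt{-66141 + \sqrt{30543}} \approx 256.84 i$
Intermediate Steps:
$n{\left(W,I \right)} = 1296$
$\sqrt{\left(-45 + n{\left(6,10 \right)} \left(-51\right)\right) + \sqrt{15652 + 14891}} = \sqrt{\left(-45 + 1296 \left(-51\right)\right) + \sqrt{15652 + 14891}} = \sqrt{\left(-45 - 66096\right) + \sqrt{30543}} = \sqrt{-66141 + \sqrt{30543}}$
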